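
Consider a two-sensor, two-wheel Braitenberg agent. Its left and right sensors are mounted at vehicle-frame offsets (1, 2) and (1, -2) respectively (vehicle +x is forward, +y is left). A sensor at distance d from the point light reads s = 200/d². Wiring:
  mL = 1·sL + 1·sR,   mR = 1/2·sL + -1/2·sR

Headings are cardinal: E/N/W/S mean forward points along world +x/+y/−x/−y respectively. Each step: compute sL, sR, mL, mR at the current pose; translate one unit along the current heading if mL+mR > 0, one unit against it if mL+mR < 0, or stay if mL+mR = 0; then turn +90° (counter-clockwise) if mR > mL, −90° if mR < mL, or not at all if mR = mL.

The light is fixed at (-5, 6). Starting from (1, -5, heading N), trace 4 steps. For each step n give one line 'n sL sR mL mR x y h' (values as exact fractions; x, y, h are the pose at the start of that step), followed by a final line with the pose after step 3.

n=0: pose=(1,-5,N); sL=50/29, sR=50/41; mL=3500/1189, mR=300/1189; mL+mR=3800/1189 → advance +1; mR−mL=-3200/1189 → turn -1·90°
n=1: pose=(1,-4,E); sL=200/113, sR=200/193; mL=61200/21809, mR=8000/21809; mL+mR=69200/21809 → advance +1; mR−mL=-53200/21809 → turn -1·90°
n=2: pose=(2,-4,S); sL=100/101, sR=100/73; mL=17400/7373, mR=-1400/7373; mL+mR=16000/7373 → advance +1; mR−mL=-18800/7373 → turn -1·90°
n=3: pose=(2,-5,W); sL=40/41, sR=200/117; mL=12880/4797, mR=-1760/4797; mL+mR=11120/4797 → advance +1; mR−mL=-4880/1599 → turn -1·90°

0 50/29 50/41 3500/1189 300/1189 1 -5 N
1 200/113 200/193 61200/21809 8000/21809 1 -4 E
2 100/101 100/73 17400/7373 -1400/7373 2 -4 S
3 40/41 200/117 12880/4797 -1760/4797 2 -5 W
final 1 -5 N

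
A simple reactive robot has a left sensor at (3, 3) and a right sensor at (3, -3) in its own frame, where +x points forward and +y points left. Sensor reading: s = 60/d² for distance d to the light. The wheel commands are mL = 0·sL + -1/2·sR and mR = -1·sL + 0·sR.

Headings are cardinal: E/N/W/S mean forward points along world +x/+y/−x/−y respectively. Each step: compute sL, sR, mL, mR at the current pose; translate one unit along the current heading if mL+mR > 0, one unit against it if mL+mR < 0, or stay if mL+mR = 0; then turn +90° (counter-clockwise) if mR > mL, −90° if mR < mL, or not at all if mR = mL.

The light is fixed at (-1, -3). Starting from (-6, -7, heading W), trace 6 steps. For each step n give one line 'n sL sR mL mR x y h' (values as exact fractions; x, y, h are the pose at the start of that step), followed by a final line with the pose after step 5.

0 60/113 12/13 -6/13 -60/113 -6 -7 W
1 6/5 30 -15 -6/5 -5 -7 N
2 60/113 60/53 -30/53 -60/113 -5 -8 W
3 15/16 3/5 -3/10 -15/16 -4 -8 S
4 12/17 60/37 -30/37 -12/17 -4 -7 W
5 6/5 30/37 -15/37 -6/5 -3 -7 S
final -3 -6 W

n=0: pose=(-6,-7,W); sL=60/113, sR=12/13; mL=-6/13, mR=-60/113; mL+mR=-1458/1469 → advance -1; mR−mL=-102/1469 → turn -1·90°
n=1: pose=(-5,-7,N); sL=6/5, sR=30; mL=-15, mR=-6/5; mL+mR=-81/5 → advance -1; mR−mL=69/5 → turn +1·90°
n=2: pose=(-5,-8,W); sL=60/113, sR=60/53; mL=-30/53, mR=-60/113; mL+mR=-6570/5989 → advance -1; mR−mL=210/5989 → turn +1·90°
n=3: pose=(-4,-8,S); sL=15/16, sR=3/5; mL=-3/10, mR=-15/16; mL+mR=-99/80 → advance -1; mR−mL=-51/80 → turn -1·90°
n=4: pose=(-4,-7,W); sL=12/17, sR=60/37; mL=-30/37, mR=-12/17; mL+mR=-954/629 → advance -1; mR−mL=66/629 → turn +1·90°
n=5: pose=(-3,-7,S); sL=6/5, sR=30/37; mL=-15/37, mR=-6/5; mL+mR=-297/185 → advance -1; mR−mL=-147/185 → turn -1·90°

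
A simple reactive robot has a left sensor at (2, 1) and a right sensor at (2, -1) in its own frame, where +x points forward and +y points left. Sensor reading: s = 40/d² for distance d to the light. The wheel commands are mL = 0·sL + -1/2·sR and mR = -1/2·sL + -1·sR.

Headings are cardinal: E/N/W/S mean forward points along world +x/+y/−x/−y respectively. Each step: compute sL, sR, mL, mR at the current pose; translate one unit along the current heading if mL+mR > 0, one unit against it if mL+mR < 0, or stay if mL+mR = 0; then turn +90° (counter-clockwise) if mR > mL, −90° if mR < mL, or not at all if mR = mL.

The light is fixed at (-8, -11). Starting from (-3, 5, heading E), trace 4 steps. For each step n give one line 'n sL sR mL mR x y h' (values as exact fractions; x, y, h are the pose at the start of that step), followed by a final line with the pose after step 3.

0 20/169 20/137 -10/137 -4750/23153 -3 5 E
1 40/221 8/41 -4/41 -2588/9061 -4 5 S
2 2/13 5/41 -5/82 -106/533 -4 6 W
3 40/377 40/397 -20/397 -23020/149669 -3 6 N
final -3 5 E

n=0: pose=(-3,5,E); sL=20/169, sR=20/137; mL=-10/137, mR=-4750/23153; mL+mR=-6440/23153 → advance -1; mR−mL=-3060/23153 → turn -1·90°
n=1: pose=(-4,5,S); sL=40/221, sR=8/41; mL=-4/41, mR=-2588/9061; mL+mR=-3472/9061 → advance -1; mR−mL=-1704/9061 → turn -1·90°
n=2: pose=(-4,6,W); sL=2/13, sR=5/41; mL=-5/82, mR=-106/533; mL+mR=-277/1066 → advance -1; mR−mL=-147/1066 → turn -1·90°
n=3: pose=(-3,6,N); sL=40/377, sR=40/397; mL=-20/397, mR=-23020/149669; mL+mR=-30560/149669 → advance -1; mR−mL=-15480/149669 → turn -1·90°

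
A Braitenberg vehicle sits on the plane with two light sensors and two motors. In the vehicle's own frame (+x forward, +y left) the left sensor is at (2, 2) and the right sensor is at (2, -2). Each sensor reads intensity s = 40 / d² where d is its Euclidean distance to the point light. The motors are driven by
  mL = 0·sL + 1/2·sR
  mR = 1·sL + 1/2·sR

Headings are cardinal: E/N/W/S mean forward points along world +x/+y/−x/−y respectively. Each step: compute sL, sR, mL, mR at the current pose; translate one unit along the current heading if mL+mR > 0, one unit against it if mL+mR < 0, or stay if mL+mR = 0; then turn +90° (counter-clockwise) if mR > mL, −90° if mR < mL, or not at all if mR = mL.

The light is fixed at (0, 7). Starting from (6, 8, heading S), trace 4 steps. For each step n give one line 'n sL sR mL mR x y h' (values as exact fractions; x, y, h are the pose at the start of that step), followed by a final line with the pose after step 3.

0 8/13 40/17 20/17 396/221 6 8 S
1 10/17 10/17 5/17 15/17 6 7 E
2 40/29 8/17 4/17 796/493 7 7 N
3 20/13 20/17 10/17 470/221 7 8 W
final 6 8 S

n=0: pose=(6,8,S); sL=8/13, sR=40/17; mL=20/17, mR=396/221; mL+mR=656/221 → advance +1; mR−mL=8/13 → turn +1·90°
n=1: pose=(6,7,E); sL=10/17, sR=10/17; mL=5/17, mR=15/17; mL+mR=20/17 → advance +1; mR−mL=10/17 → turn +1·90°
n=2: pose=(7,7,N); sL=40/29, sR=8/17; mL=4/17, mR=796/493; mL+mR=912/493 → advance +1; mR−mL=40/29 → turn +1·90°
n=3: pose=(7,8,W); sL=20/13, sR=20/17; mL=10/17, mR=470/221; mL+mR=600/221 → advance +1; mR−mL=20/13 → turn +1·90°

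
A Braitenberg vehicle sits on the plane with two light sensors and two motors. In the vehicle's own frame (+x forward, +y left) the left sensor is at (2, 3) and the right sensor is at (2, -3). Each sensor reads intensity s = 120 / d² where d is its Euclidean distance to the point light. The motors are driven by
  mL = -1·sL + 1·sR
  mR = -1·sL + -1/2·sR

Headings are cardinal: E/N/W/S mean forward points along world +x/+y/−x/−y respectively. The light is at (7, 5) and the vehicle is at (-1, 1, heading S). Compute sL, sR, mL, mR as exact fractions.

120/61 120/157 -11520/9577 -22500/9577

left sensor world pos  = (2, -1); dL² = 61
right sensor world pos = (-4, -1); dR² = 157
sL = 120/61 = 120/61
sR = 120/157 = 120/157
mL = -1·sL + 1·sR = -11520/9577
mR = -1·sL + -1/2·sR = -22500/9577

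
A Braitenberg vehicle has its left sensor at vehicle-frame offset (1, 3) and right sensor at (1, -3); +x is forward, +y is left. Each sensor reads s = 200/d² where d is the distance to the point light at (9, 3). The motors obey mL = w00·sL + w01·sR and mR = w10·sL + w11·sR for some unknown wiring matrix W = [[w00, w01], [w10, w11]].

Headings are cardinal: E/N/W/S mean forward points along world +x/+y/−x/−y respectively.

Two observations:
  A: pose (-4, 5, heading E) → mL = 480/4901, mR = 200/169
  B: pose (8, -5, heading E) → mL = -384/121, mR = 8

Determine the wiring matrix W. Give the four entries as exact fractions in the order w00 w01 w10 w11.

-1/2 1/2 1 0

obs A: pose=(-4,5,E) → sL=200/169, sR=40/29, mL=480/4901, mR=200/169
obs B: pose=(8,-5,E) → sL=8, sR=200/121, mL=-384/121, mR=8
sensor matrix S = [[200/169, 40/29], [8, 200/121]]; det S = -5383680/593021
solve [mL_A; mL_B] = S·[w00; w01] and [mR_A; mR_B] = S·[w10; w11]:
  w00 = -1/2, w01 = 1/2, w10 = 1, w11 = 0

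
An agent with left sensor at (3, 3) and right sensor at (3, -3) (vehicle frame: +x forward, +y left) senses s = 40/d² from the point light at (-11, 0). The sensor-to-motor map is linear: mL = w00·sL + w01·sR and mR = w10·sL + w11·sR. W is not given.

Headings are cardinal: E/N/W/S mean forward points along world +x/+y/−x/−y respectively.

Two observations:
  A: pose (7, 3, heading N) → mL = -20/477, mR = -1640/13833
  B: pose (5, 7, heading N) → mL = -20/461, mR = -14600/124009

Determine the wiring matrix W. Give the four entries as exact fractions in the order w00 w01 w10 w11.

0 -1/2 -1/2 -1/2

obs A: pose=(7,3,N) → sL=40/261, sR=40/477, mL=-20/477, mR=-1640/13833
obs B: pose=(5,7,N) → sL=40/269, sR=40/461, mL=-20/461, mR=-14600/124009
sensor matrix S = [[40/261, 40/477], [40/269, 40/461]]; det S = 473600/571805499
solve [mL_A; mL_B] = S·[w00; w01] and [mR_A; mR_B] = S·[w10; w11]:
  w00 = 0, w01 = -1/2, w10 = -1/2, w11 = -1/2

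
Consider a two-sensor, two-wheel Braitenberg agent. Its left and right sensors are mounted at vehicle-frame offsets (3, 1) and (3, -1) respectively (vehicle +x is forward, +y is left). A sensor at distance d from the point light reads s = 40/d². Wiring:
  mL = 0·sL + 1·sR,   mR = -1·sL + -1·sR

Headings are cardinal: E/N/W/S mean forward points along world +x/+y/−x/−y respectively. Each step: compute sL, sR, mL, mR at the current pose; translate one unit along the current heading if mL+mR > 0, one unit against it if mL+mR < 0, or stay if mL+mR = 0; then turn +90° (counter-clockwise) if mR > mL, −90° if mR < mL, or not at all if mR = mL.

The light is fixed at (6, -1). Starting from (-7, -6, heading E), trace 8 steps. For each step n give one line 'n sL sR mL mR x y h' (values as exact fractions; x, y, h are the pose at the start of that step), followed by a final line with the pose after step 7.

0 10/29 5/17 5/17 -315/493 -7 -6 E
1 40/233 40/289 40/289 -20880/67337 -8 -6 S
2 20/157 20/149 20/149 -6120/23393 -8 -5 W
3 40/197 8/29 8/29 -2736/5713 -7 -5 N
4 10/29 5/17 5/17 -315/493 -7 -6 E
5 40/233 40/289 40/289 -20880/67337 -8 -6 S
6 20/157 20/149 20/149 -6120/23393 -8 -5 W
7 40/197 8/29 8/29 -2736/5713 -7 -5 N
final -7 -6 E

n=0: pose=(-7,-6,E); sL=10/29, sR=5/17; mL=5/17, mR=-315/493; mL+mR=-10/29 → advance -1; mR−mL=-460/493 → turn -1·90°
n=1: pose=(-8,-6,S); sL=40/233, sR=40/289; mL=40/289, mR=-20880/67337; mL+mR=-40/233 → advance -1; mR−mL=-30200/67337 → turn -1·90°
n=2: pose=(-8,-5,W); sL=20/157, sR=20/149; mL=20/149, mR=-6120/23393; mL+mR=-20/157 → advance -1; mR−mL=-9260/23393 → turn -1·90°
n=3: pose=(-7,-5,N); sL=40/197, sR=8/29; mL=8/29, mR=-2736/5713; mL+mR=-40/197 → advance -1; mR−mL=-4312/5713 → turn -1·90°
n=4: pose=(-7,-6,E); sL=10/29, sR=5/17; mL=5/17, mR=-315/493; mL+mR=-10/29 → advance -1; mR−mL=-460/493 → turn -1·90°
n=5: pose=(-8,-6,S); sL=40/233, sR=40/289; mL=40/289, mR=-20880/67337; mL+mR=-40/233 → advance -1; mR−mL=-30200/67337 → turn -1·90°
n=6: pose=(-8,-5,W); sL=20/157, sR=20/149; mL=20/149, mR=-6120/23393; mL+mR=-20/157 → advance -1; mR−mL=-9260/23393 → turn -1·90°
n=7: pose=(-7,-5,N); sL=40/197, sR=8/29; mL=8/29, mR=-2736/5713; mL+mR=-40/197 → advance -1; mR−mL=-4312/5713 → turn -1·90°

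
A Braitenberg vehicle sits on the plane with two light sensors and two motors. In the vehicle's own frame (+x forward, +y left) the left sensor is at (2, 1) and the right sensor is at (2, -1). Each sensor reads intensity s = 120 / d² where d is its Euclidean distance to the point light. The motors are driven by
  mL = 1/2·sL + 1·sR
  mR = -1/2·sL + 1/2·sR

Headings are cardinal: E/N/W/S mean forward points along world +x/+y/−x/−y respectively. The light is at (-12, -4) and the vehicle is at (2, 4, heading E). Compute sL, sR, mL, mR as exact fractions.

left sensor world pos  = (4, 5); dL² = 337
right sensor world pos = (4, 3); dR² = 305
sL = 120/337 = 120/337
sR = 120/305 = 24/61
mL = 1/2·sL + 1·sR = 11748/20557
mR = -1/2·sL + 1/2·sR = 384/20557

120/337 24/61 11748/20557 384/20557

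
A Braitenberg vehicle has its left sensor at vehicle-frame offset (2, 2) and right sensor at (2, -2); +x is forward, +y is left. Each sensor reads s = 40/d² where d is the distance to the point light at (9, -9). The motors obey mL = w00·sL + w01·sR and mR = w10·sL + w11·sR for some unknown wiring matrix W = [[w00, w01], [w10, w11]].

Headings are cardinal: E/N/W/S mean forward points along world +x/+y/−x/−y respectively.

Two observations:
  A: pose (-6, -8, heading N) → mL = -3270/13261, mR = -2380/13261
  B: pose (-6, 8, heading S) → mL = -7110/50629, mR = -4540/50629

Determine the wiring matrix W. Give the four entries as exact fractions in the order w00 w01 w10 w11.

obs A: pose=(-6,-8,N) → sL=20/149, sR=20/89, mL=-3270/13261, mR=-2380/13261
obs B: pose=(-6,8,S) → sL=20/197, sR=20/257, mL=-7110/50629, mR=-4540/50629
sensor matrix S = [[20/149, 20/89], [20/197, 20/257]]; det S = -8304000/671391169
solve [mL_A; mL_B] = S·[w00; w01] and [mR_A; mR_B] = S·[w10; w11]:
  w00 = -1, w01 = -1/2, w10 = -1/2, w11 = -1/2

-1 -1/2 -1/2 -1/2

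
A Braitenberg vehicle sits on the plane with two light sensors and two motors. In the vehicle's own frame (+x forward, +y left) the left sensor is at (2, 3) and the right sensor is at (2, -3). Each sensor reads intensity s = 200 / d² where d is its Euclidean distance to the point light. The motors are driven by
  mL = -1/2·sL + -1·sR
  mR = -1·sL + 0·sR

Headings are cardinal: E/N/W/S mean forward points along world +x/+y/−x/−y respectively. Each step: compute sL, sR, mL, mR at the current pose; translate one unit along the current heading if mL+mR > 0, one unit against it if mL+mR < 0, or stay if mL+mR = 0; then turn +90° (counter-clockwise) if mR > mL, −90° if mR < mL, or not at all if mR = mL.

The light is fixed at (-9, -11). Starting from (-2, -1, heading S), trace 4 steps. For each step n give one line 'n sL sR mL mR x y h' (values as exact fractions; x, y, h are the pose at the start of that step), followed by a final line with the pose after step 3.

n=0: pose=(-2,-1,S); sL=50/41, sR=5/2; mL=-255/82, mR=-50/41; mL+mR=-355/82 → advance -1; mR−mL=155/82 → turn +1·90°
n=1: pose=(-2,0,E); sL=200/277, sR=40/29; mL=-13980/8033, mR=-200/277; mL+mR=-19780/8033 → advance -1; mR−mL=8180/8033 → turn +1·90°
n=2: pose=(-3,0,N); sL=100/89, sR=4/5; mL=-606/445, mR=-100/89; mL+mR=-1106/445 → advance -1; mR−mL=106/445 → turn +1·90°
n=3: pose=(-3,-1,W); sL=40/13, sR=40/37; mL=-1260/481, mR=-40/13; mL+mR=-2740/481 → advance -1; mR−mL=-220/481 → turn -1·90°

0 50/41 5/2 -255/82 -50/41 -2 -1 S
1 200/277 40/29 -13980/8033 -200/277 -2 0 E
2 100/89 4/5 -606/445 -100/89 -3 0 N
3 40/13 40/37 -1260/481 -40/13 -3 -1 W
final -2 -1 N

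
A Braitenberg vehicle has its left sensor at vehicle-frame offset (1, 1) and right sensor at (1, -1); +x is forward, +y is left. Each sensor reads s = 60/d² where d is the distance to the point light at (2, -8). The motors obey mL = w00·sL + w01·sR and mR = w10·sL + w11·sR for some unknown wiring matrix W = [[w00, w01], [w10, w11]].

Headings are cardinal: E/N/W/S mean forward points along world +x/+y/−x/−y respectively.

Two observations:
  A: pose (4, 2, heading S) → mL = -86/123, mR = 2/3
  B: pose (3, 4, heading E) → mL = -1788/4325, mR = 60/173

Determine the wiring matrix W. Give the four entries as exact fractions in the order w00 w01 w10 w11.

obs A: pose=(4,2,S) → sL=2/3, sR=30/41, mL=-86/123, mR=2/3
obs B: pose=(3,4,E) → sL=60/173, sR=12/25, mL=-1788/4325, mR=60/173
sensor matrix S = [[2/3, 30/41], [60/173, 12/25]]; det S = 11744/177325
solve [mL_A; mL_B] = S·[w00; w01] and [mR_A; mR_B] = S·[w10; w11]:
  w00 = -1/2, w01 = -1/2, w10 = 1, w11 = 0

-1/2 -1/2 1 0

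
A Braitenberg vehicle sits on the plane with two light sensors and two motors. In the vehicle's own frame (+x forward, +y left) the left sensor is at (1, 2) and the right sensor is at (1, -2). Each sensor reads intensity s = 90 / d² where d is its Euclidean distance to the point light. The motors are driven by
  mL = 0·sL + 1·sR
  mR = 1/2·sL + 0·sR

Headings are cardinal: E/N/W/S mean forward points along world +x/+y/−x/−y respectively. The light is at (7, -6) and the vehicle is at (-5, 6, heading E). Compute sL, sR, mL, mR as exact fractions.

left sensor world pos  = (-4, 8); dL² = 317
right sensor world pos = (-4, 4); dR² = 221
sL = 90/317 = 90/317
sR = 90/221 = 90/221
mL = 0·sL + 1·sR = 90/221
mR = 1/2·sL + 0·sR = 45/317

90/317 90/221 90/221 45/317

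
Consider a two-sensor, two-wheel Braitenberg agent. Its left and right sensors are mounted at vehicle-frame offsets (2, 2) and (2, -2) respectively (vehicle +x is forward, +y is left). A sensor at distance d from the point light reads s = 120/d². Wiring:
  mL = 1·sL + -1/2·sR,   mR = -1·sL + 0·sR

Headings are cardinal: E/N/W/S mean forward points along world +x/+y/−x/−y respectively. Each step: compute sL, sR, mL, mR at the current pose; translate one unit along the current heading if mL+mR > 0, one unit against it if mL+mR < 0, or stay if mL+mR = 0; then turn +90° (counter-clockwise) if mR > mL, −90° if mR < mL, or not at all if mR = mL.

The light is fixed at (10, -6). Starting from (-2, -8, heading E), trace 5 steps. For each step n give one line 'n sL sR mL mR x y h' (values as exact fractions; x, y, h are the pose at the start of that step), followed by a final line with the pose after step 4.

0 6/5 30/29 99/145 -6/5 -2 -8 E
1 120/137 120/241 20700/33017 -120/137 -3 -8 S
2 20/39 60/113 1090/4407 -20/39 -3 -7 W
3 120/197 120/101 300/19897 -120/197 -2 -7 N
4 6/5 30/29 99/145 -6/5 -2 -8 E
final -3 -8 S

n=0: pose=(-2,-8,E); sL=6/5, sR=30/29; mL=99/145, mR=-6/5; mL+mR=-15/29 → advance -1; mR−mL=-273/145 → turn -1·90°
n=1: pose=(-3,-8,S); sL=120/137, sR=120/241; mL=20700/33017, mR=-120/137; mL+mR=-60/241 → advance -1; mR−mL=-49620/33017 → turn -1·90°
n=2: pose=(-3,-7,W); sL=20/39, sR=60/113; mL=1090/4407, mR=-20/39; mL+mR=-30/113 → advance -1; mR−mL=-3350/4407 → turn -1·90°
n=3: pose=(-2,-7,N); sL=120/197, sR=120/101; mL=300/19897, mR=-120/197; mL+mR=-60/101 → advance -1; mR−mL=-12420/19897 → turn -1·90°
n=4: pose=(-2,-8,E); sL=6/5, sR=30/29; mL=99/145, mR=-6/5; mL+mR=-15/29 → advance -1; mR−mL=-273/145 → turn -1·90°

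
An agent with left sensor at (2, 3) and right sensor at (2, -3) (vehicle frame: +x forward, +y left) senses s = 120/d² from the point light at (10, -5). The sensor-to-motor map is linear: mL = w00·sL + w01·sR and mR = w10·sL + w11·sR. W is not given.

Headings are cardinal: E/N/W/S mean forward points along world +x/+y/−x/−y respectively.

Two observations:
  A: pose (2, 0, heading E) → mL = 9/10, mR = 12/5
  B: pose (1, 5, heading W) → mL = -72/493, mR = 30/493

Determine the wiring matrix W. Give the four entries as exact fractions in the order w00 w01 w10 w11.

-1/2 1/2 -1/2 1

obs A: pose=(2,0,E) → sL=6/5, sR=3, mL=9/10, mR=12/5
obs B: pose=(1,5,W) → sL=12/17, sR=12/29, mL=-72/493, mR=30/493
sensor matrix S = [[6/5, 3], [12/17, 12/29]]; det S = -3996/2465
solve [mL_A; mL_B] = S·[w00; w01] and [mR_A; mR_B] = S·[w10; w11]:
  w00 = -1/2, w01 = 1/2, w10 = -1/2, w11 = 1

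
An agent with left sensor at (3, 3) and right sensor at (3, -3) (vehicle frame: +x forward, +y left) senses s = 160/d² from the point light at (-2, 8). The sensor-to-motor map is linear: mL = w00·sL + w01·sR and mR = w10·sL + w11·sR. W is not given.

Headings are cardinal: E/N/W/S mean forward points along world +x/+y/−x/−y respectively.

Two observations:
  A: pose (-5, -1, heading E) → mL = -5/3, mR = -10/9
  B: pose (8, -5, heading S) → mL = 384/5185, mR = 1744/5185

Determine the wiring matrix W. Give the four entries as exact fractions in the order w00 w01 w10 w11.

-1/2 1/2 -1/2 1

obs A: pose=(-5,-1,E) → sL=40/9, sR=10/9, mL=-5/3, mR=-10/9
obs B: pose=(8,-5,S) → sL=32/85, sR=32/61, mL=384/5185, mR=1744/5185
sensor matrix S = [[40/9, 10/9], [32/85, 32/61]]; det S = 1984/1037
solve [mL_A; mL_B] = S·[w00; w01] and [mR_A; mR_B] = S·[w10; w11]:
  w00 = -1/2, w01 = 1/2, w10 = -1/2, w11 = 1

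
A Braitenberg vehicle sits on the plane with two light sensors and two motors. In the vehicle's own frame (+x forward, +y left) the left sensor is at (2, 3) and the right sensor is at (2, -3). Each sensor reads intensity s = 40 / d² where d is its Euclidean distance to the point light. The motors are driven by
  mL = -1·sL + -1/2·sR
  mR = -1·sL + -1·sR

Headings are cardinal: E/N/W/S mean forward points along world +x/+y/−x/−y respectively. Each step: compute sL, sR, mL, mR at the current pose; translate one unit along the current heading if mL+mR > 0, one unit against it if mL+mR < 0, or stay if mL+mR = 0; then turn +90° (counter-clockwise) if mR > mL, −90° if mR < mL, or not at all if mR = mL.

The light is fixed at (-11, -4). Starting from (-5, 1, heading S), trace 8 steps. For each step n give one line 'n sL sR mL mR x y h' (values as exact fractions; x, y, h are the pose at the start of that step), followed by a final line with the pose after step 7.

0 4/9 20/9 -14/9 -8/3 -5 1 S
1 8/5 40/97 -876/485 -976/485 -5 2 W
2 1/2 10/41 -51/82 -61/82 -4 2 N
3 8/29 8/17 -252/493 -368/493 -4 1 E
4 4/9 20/9 -14/9 -8/3 -5 1 S
5 8/5 40/97 -876/485 -976/485 -5 2 W
6 1/2 10/41 -51/82 -61/82 -4 2 N
7 8/29 8/17 -252/493 -368/493 -4 1 E
final -5 1 S

n=0: pose=(-5,1,S); sL=4/9, sR=20/9; mL=-14/9, mR=-8/3; mL+mR=-38/9 → advance -1; mR−mL=-10/9 → turn -1·90°
n=1: pose=(-5,2,W); sL=8/5, sR=40/97; mL=-876/485, mR=-976/485; mL+mR=-1852/485 → advance -1; mR−mL=-20/97 → turn -1·90°
n=2: pose=(-4,2,N); sL=1/2, sR=10/41; mL=-51/82, mR=-61/82; mL+mR=-56/41 → advance -1; mR−mL=-5/41 → turn -1·90°
n=3: pose=(-4,1,E); sL=8/29, sR=8/17; mL=-252/493, mR=-368/493; mL+mR=-620/493 → advance -1; mR−mL=-4/17 → turn -1·90°
n=4: pose=(-5,1,S); sL=4/9, sR=20/9; mL=-14/9, mR=-8/3; mL+mR=-38/9 → advance -1; mR−mL=-10/9 → turn -1·90°
n=5: pose=(-5,2,W); sL=8/5, sR=40/97; mL=-876/485, mR=-976/485; mL+mR=-1852/485 → advance -1; mR−mL=-20/97 → turn -1·90°
n=6: pose=(-4,2,N); sL=1/2, sR=10/41; mL=-51/82, mR=-61/82; mL+mR=-56/41 → advance -1; mR−mL=-5/41 → turn -1·90°
n=7: pose=(-4,1,E); sL=8/29, sR=8/17; mL=-252/493, mR=-368/493; mL+mR=-620/493 → advance -1; mR−mL=-4/17 → turn -1·90°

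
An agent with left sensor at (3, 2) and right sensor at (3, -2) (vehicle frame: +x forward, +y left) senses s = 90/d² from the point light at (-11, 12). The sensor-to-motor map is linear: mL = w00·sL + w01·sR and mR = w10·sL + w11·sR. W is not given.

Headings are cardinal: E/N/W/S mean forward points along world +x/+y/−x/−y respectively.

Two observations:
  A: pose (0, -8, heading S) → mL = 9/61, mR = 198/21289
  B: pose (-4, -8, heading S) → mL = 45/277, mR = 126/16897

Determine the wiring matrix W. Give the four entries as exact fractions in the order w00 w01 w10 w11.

0 1 -1/2 1/2

obs A: pose=(0,-8,S) → sL=45/349, sR=9/61, mL=9/61, mR=198/21289
obs B: pose=(-4,-8,S) → sL=9/61, sR=45/277, mL=45/277, mR=126/16897
sensor matrix S = [[45/349, 9/61], [9/61, 45/277]]; det S = -295488/359720233
solve [mL_A; mL_B] = S·[w00; w01] and [mR_A; mR_B] = S·[w10; w11]:
  w00 = 0, w01 = 1, w10 = -1/2, w11 = 1/2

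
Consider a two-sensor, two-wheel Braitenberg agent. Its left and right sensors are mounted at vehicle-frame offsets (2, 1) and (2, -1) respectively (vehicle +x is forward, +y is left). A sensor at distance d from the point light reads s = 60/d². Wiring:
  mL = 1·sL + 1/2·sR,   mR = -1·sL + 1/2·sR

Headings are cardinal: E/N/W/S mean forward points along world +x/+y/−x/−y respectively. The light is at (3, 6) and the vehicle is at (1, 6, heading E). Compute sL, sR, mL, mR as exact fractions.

left sensor world pos  = (3, 7); dL² = 1
right sensor world pos = (3, 5); dR² = 1
sL = 60/1 = 60
sR = 60/1 = 60
mL = 1·sL + 1/2·sR = 90
mR = -1·sL + 1/2·sR = -30

60 60 90 -30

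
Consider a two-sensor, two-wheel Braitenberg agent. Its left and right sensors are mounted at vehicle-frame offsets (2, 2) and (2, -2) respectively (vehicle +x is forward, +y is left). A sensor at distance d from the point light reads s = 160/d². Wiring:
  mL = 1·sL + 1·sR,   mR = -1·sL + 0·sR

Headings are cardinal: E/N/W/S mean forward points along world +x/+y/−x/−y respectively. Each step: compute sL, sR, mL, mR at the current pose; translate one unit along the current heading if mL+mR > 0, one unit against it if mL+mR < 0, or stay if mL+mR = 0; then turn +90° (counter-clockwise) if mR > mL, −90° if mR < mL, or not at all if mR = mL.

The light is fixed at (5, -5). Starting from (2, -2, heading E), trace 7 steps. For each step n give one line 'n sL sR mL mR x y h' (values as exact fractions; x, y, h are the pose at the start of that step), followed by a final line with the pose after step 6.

0 80/13 80 1120/13 -80/13 2 -2 E
1 160 160/17 2880/17 -160 3 -2 S
2 10 5 15 -10 3 -3 W
3 160/41 160/17 9280/697 -160/41 2 -3 N
4 80/13 80 1120/13 -80/13 2 -2 E
5 160 160/17 2880/17 -160 3 -2 S
6 10 5 15 -10 3 -3 W
final 2 -3 N

n=0: pose=(2,-2,E); sL=80/13, sR=80; mL=1120/13, mR=-80/13; mL+mR=80 → advance +1; mR−mL=-1200/13 → turn -1·90°
n=1: pose=(3,-2,S); sL=160, sR=160/17; mL=2880/17, mR=-160; mL+mR=160/17 → advance +1; mR−mL=-5600/17 → turn -1·90°
n=2: pose=(3,-3,W); sL=10, sR=5; mL=15, mR=-10; mL+mR=5 → advance +1; mR−mL=-25 → turn -1·90°
n=3: pose=(2,-3,N); sL=160/41, sR=160/17; mL=9280/697, mR=-160/41; mL+mR=160/17 → advance +1; mR−mL=-12000/697 → turn -1·90°
n=4: pose=(2,-2,E); sL=80/13, sR=80; mL=1120/13, mR=-80/13; mL+mR=80 → advance +1; mR−mL=-1200/13 → turn -1·90°
n=5: pose=(3,-2,S); sL=160, sR=160/17; mL=2880/17, mR=-160; mL+mR=160/17 → advance +1; mR−mL=-5600/17 → turn -1·90°
n=6: pose=(3,-3,W); sL=10, sR=5; mL=15, mR=-10; mL+mR=5 → advance +1; mR−mL=-25 → turn -1·90°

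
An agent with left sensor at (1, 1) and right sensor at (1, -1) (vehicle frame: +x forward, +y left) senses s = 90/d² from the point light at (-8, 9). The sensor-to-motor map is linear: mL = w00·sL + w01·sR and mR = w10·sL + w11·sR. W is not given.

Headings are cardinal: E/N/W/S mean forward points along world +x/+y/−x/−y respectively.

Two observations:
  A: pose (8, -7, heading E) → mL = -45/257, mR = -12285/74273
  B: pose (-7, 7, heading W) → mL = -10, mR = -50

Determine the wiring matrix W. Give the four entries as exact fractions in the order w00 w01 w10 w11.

-1 0 -1/2 -1/2

obs A: pose=(8,-7,E) → sL=45/257, sR=45/289, mL=-45/257, mR=-12285/74273
obs B: pose=(-7,7,W) → sL=10, sR=90, mL=-10, mR=-50
sensor matrix S = [[45/257, 45/289], [10, 90]]; det S = 1054800/74273
solve [mL_A; mL_B] = S·[w00; w01] and [mR_A; mR_B] = S·[w10; w11]:
  w00 = -1, w01 = 0, w10 = -1/2, w11 = -1/2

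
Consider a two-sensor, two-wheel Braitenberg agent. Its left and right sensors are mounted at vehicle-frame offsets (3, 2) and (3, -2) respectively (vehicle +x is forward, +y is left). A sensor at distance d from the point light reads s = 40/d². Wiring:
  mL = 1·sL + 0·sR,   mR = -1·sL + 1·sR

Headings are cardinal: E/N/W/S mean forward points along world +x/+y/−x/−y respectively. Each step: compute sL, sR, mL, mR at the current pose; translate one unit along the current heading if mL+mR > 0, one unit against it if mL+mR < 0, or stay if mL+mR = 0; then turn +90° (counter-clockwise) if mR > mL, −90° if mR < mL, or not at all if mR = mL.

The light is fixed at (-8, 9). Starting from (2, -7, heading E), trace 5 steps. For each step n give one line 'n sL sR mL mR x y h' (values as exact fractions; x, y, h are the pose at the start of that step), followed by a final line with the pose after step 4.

n=0: pose=(2,-7,E); sL=8/73, sR=40/493; mL=8/73, mR=-1024/35989; mL+mR=40/493 → advance +1; mR−mL=-4968/35989 → turn -1·90°
n=1: pose=(3,-7,S); sL=4/53, sR=20/221; mL=4/53, mR=176/11713; mL+mR=20/221 → advance +1; mR−mL=-708/11713 → turn -1·90°
n=2: pose=(3,-8,W); sL=8/85, sR=40/289; mL=8/85, mR=64/1445; mL+mR=40/289 → advance +1; mR−mL=-72/1445 → turn -1·90°
n=3: pose=(2,-8,N); sL=2/13, sR=2/17; mL=2/13, mR=-8/221; mL+mR=2/17 → advance +1; mR−mL=-42/221 → turn -1·90°
n=4: pose=(2,-7,E); sL=8/73, sR=40/493; mL=8/73, mR=-1024/35989; mL+mR=40/493 → advance +1; mR−mL=-4968/35989 → turn -1·90°

0 8/73 40/493 8/73 -1024/35989 2 -7 E
1 4/53 20/221 4/53 176/11713 3 -7 S
2 8/85 40/289 8/85 64/1445 3 -8 W
3 2/13 2/17 2/13 -8/221 2 -8 N
4 8/73 40/493 8/73 -1024/35989 2 -7 E
final 3 -7 S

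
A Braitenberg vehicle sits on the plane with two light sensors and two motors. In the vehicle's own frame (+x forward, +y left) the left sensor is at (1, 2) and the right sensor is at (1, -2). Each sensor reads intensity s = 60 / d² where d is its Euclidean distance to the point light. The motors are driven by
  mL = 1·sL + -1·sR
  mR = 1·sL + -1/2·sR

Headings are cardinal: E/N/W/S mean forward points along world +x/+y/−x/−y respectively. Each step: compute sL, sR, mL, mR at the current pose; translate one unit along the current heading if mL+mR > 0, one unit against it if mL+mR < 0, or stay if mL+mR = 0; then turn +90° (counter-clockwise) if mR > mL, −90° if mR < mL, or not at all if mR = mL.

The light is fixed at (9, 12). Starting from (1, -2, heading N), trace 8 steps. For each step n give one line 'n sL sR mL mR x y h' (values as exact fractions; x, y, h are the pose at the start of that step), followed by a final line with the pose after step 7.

0 60/269 12/41 -768/11029 846/11029 1 -2 N
1 10/51 30/101 -520/5151 245/5151 1 -1 W
2 60/221 60/277 3360/61217 9990/61217 2 -1 S
3 1/3 15/73 28/219 101/438 2 -2 E
4 60/233 12/37 -576/8621 822/8621 3 -2 N
5 30/137 6/17 -312/2329 99/2329 3 -1 W
6 12/41 12/49 96/2009 342/2009 4 -1 S
7 3/8 15/68 21/136 9/34 4 -2 E
final 5 -2 N

n=0: pose=(1,-2,N); sL=60/269, sR=12/41; mL=-768/11029, mR=846/11029; mL+mR=78/11029 → advance +1; mR−mL=6/41 → turn +1·90°
n=1: pose=(1,-1,W); sL=10/51, sR=30/101; mL=-520/5151, mR=245/5151; mL+mR=-275/5151 → advance -1; mR−mL=15/101 → turn +1·90°
n=2: pose=(2,-1,S); sL=60/221, sR=60/277; mL=3360/61217, mR=9990/61217; mL+mR=13350/61217 → advance +1; mR−mL=30/277 → turn +1·90°
n=3: pose=(2,-2,E); sL=1/3, sR=15/73; mL=28/219, mR=101/438; mL+mR=157/438 → advance +1; mR−mL=15/146 → turn +1·90°
n=4: pose=(3,-2,N); sL=60/233, sR=12/37; mL=-576/8621, mR=822/8621; mL+mR=246/8621 → advance +1; mR−mL=6/37 → turn +1·90°
n=5: pose=(3,-1,W); sL=30/137, sR=6/17; mL=-312/2329, mR=99/2329; mL+mR=-213/2329 → advance -1; mR−mL=3/17 → turn +1·90°
n=6: pose=(4,-1,S); sL=12/41, sR=12/49; mL=96/2009, mR=342/2009; mL+mR=438/2009 → advance +1; mR−mL=6/49 → turn +1·90°
n=7: pose=(4,-2,E); sL=3/8, sR=15/68; mL=21/136, mR=9/34; mL+mR=57/136 → advance +1; mR−mL=15/136 → turn +1·90°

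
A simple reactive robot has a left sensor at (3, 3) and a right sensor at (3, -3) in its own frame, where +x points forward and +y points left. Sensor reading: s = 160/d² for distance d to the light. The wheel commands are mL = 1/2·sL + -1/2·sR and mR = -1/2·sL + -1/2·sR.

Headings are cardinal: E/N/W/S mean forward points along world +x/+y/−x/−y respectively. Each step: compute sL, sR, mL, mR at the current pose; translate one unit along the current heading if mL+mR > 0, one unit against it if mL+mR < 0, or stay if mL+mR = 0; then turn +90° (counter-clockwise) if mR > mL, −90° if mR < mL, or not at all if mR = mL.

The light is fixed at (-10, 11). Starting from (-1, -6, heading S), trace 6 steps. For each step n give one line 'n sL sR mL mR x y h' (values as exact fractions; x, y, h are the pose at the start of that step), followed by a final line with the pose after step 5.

n=0: pose=(-1,-6,S); sL=5/17, sR=40/109; mL=-135/3706, mR=-1225/3706; mL+mR=-40/109 → advance -1; mR−mL=-5/17 → turn -1·90°
n=1: pose=(-1,-5,W); sL=160/397, sR=32/41; mL=-3072/16277, mR=-9632/16277; mL+mR=-32/41 → advance -1; mR−mL=-160/397 → turn -1·90°
n=2: pose=(0,-5,N); sL=80/109, sR=80/169; mL=2400/18421, mR=-11120/18421; mL+mR=-80/169 → advance -1; mR−mL=-80/109 → turn -1·90°
n=3: pose=(0,-6,E); sL=32/73, sR=160/569; mL=3264/41537, mR=-14944/41537; mL+mR=-160/569 → advance -1; mR−mL=-32/73 → turn -1·90°
n=4: pose=(-1,-6,S); sL=5/17, sR=40/109; mL=-135/3706, mR=-1225/3706; mL+mR=-40/109 → advance -1; mR−mL=-5/17 → turn -1·90°
n=5: pose=(-1,-5,W); sL=160/397, sR=32/41; mL=-3072/16277, mR=-9632/16277; mL+mR=-32/41 → advance -1; mR−mL=-160/397 → turn -1·90°

0 5/17 40/109 -135/3706 -1225/3706 -1 -6 S
1 160/397 32/41 -3072/16277 -9632/16277 -1 -5 W
2 80/109 80/169 2400/18421 -11120/18421 0 -5 N
3 32/73 160/569 3264/41537 -14944/41537 0 -6 E
4 5/17 40/109 -135/3706 -1225/3706 -1 -6 S
5 160/397 32/41 -3072/16277 -9632/16277 -1 -5 W
final 0 -5 N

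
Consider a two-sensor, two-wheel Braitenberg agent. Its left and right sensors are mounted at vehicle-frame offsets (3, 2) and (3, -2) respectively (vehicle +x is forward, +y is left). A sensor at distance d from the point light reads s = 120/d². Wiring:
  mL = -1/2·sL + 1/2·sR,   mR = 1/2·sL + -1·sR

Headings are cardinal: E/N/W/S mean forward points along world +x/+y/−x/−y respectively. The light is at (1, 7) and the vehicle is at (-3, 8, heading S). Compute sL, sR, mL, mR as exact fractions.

left sensor world pos  = (-1, 5); dL² = 8
right sensor world pos = (-5, 5); dR² = 40
sL = 120/8 = 15
sR = 120/40 = 3
mL = -1/2·sL + 1/2·sR = -6
mR = 1/2·sL + -1·sR = 9/2

15 3 -6 9/2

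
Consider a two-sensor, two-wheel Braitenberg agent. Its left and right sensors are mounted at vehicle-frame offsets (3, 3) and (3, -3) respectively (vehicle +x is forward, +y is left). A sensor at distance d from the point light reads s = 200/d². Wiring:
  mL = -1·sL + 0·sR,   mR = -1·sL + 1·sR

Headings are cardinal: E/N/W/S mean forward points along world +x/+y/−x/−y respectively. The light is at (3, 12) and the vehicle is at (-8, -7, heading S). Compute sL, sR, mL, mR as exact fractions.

50/137 5/17 -50/137 -165/2329

left sensor world pos  = (-5, -10); dL² = 548
right sensor world pos = (-11, -10); dR² = 680
sL = 200/548 = 50/137
sR = 200/680 = 5/17
mL = -1·sL + 0·sR = -50/137
mR = -1·sL + 1·sR = -165/2329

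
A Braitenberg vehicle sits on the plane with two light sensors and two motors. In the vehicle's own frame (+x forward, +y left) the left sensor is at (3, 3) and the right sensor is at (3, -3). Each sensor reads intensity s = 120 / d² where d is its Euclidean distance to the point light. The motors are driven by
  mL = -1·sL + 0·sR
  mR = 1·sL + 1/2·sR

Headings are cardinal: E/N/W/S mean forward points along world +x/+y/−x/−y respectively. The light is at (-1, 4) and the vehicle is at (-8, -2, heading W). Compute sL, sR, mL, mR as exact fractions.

120/181 120/109 -120/181 23940/19729

left sensor world pos  = (-11, -5); dL² = 181
right sensor world pos = (-11, 1); dR² = 109
sL = 120/181 = 120/181
sR = 120/109 = 120/109
mL = -1·sL + 0·sR = -120/181
mR = 1·sL + 1/2·sR = 23940/19729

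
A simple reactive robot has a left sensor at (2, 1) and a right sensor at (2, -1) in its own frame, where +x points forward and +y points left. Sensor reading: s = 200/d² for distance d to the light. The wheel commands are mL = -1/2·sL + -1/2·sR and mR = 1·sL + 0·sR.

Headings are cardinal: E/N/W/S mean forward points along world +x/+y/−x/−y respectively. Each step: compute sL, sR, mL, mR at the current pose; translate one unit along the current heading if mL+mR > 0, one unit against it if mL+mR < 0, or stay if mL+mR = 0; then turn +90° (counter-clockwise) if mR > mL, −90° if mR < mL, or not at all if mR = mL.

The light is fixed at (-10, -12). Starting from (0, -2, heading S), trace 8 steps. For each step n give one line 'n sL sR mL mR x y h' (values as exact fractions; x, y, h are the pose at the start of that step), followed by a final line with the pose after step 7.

n=0: pose=(0,-2,S); sL=40/37, sR=40/29; mL=-1320/1073, mR=40/37; mL+mR=-160/1073 → advance -1; mR−mL=2480/1073 → turn +1·90°
n=1: pose=(0,-1,E); sL=25/36, sR=50/61; mL=-3325/4392, mR=25/36; mL+mR=-275/4392 → advance -1; mR−mL=2125/1464 → turn +1·90°
n=2: pose=(-1,-1,N); sL=200/233, sR=200/269; mL=-50200/62677, mR=200/233; mL+mR=3600/62677 → advance +1; mR−mL=104000/62677 → turn +1·90°
n=3: pose=(-1,0,W); sL=20/17, sR=100/109; mL=-1940/1853, mR=20/17; mL+mR=240/1853 → advance +1; mR−mL=4120/1853 → turn +1·90°
n=4: pose=(-2,0,S); sL=200/181, sR=200/149; mL=-33000/26969, mR=200/181; mL+mR=-3200/26969 → advance -1; mR−mL=62800/26969 → turn +1·90°
n=5: pose=(-2,1,E); sL=25/37, sR=50/61; mL=-3375/4514, mR=25/37; mL+mR=-325/4514 → advance -1; mR−mL=6425/4514 → turn +1·90°
n=6: pose=(-3,1,N); sL=200/261, sR=200/289; mL=-55000/75429, mR=200/261; mL+mR=2800/75429 → advance +1; mR−mL=37600/25143 → turn +1·90°
n=7: pose=(-3,2,W); sL=100/97, sR=4/5; mL=-444/485, mR=100/97; mL+mR=56/485 → advance +1; mR−mL=944/485 → turn +1·90°

0 40/37 40/29 -1320/1073 40/37 0 -2 S
1 25/36 50/61 -3325/4392 25/36 0 -1 E
2 200/233 200/269 -50200/62677 200/233 -1 -1 N
3 20/17 100/109 -1940/1853 20/17 -1 0 W
4 200/181 200/149 -33000/26969 200/181 -2 0 S
5 25/37 50/61 -3375/4514 25/37 -2 1 E
6 200/261 200/289 -55000/75429 200/261 -3 1 N
7 100/97 4/5 -444/485 100/97 -3 2 W
final -4 2 S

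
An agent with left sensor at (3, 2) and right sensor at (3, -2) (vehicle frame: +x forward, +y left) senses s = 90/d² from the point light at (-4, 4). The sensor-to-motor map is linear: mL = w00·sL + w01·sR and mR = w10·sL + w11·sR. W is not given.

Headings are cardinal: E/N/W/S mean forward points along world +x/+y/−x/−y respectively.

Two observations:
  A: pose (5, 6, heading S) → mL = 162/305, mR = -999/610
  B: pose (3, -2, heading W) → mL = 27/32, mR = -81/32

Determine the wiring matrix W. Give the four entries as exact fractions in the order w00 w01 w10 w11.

-1/2 1/2 -1 -1/2

obs A: pose=(5,6,S) → sL=45/61, sR=9/5, mL=162/305, mR=-999/610
obs B: pose=(3,-2,W) → sL=9/8, sR=45/16, mL=27/32, mR=-81/32
sensor matrix S = [[45/61, 9/5], [9/8, 45/16]]; det S = 243/4880
solve [mL_A; mL_B] = S·[w00; w01] and [mR_A; mR_B] = S·[w10; w11]:
  w00 = -1/2, w01 = 1/2, w10 = -1, w11 = -1/2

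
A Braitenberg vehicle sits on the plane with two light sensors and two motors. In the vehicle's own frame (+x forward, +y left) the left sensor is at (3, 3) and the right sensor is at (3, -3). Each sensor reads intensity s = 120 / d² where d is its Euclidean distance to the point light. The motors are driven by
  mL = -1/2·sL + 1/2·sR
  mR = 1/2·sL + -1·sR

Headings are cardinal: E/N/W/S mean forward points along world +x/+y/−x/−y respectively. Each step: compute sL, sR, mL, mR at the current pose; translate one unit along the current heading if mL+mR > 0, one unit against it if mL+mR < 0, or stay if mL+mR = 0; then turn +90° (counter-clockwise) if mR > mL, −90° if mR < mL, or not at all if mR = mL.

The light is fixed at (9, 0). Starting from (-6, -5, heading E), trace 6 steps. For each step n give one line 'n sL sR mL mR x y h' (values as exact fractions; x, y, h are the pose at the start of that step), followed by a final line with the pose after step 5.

n=0: pose=(-6,-5,E); sL=30/37, sR=15/26; mL=-225/1924, mR=-165/962; mL+mR=-15/52 → advance -1; mR−mL=-105/1924 → turn -1·90°
n=1: pose=(-7,-5,S); sL=120/233, sR=24/85; mL=-2304/19805, mR=-492/19805; mL+mR=-12/85 → advance -1; mR−mL=1812/19805 → turn +1·90°
n=2: pose=(-7,-4,E); sL=12/17, sR=60/109; mL=-144/1853, mR=-366/1853; mL+mR=-30/109 → advance -1; mR−mL=-222/1853 → turn -1·90°
n=3: pose=(-8,-4,S); sL=24/49, sR=120/449; mL=-2448/22001, mR=-492/22001; mL+mR=-60/449 → advance -1; mR−mL=1956/22001 → turn +1·90°
n=4: pose=(-8,-3,E); sL=30/49, sR=15/29; mL=-135/2842, mR=-300/1421; mL+mR=-15/58 → advance -1; mR−mL=-465/2842 → turn -1·90°
n=5: pose=(-9,-3,S); sL=40/87, sR=40/159; mL=-160/1537, mR=-100/4611; mL+mR=-20/159 → advance -1; mR−mL=380/4611 → turn +1·90°

0 30/37 15/26 -225/1924 -165/962 -6 -5 E
1 120/233 24/85 -2304/19805 -492/19805 -7 -5 S
2 12/17 60/109 -144/1853 -366/1853 -7 -4 E
3 24/49 120/449 -2448/22001 -492/22001 -8 -4 S
4 30/49 15/29 -135/2842 -300/1421 -8 -3 E
5 40/87 40/159 -160/1537 -100/4611 -9 -3 S
final -9 -2 E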